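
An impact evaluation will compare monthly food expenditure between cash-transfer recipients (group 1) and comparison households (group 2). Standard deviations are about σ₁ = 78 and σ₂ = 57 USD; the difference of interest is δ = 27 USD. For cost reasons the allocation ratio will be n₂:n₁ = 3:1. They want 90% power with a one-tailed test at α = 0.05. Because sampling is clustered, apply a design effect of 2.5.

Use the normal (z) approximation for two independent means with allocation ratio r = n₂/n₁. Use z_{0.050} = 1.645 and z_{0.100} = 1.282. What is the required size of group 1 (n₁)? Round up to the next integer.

n₁ = (z_α + z_β)² · (σ₁² + σ₂²/r) / δ²
   = (1.645 + 1.282)² · (78² + 57²/3) / 27²
   = 8.5673 · (6084 + 1083) / 729
   = 8.5673 · 7167 / 729
   = 84.23
Design effect: 2.5 × 84.23 = 210.57.
Round up → n₁ = 211; n₂ = r·n₁ = 3 × 211 = 633.

n₁ = 211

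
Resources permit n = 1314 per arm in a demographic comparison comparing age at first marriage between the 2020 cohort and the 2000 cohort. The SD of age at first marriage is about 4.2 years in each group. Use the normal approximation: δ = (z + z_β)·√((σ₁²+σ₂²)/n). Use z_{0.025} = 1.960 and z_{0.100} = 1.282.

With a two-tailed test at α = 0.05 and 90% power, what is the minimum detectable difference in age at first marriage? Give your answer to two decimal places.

Minimum detectable difference ≈ 0.53 years

δ = (z_{α/2} + z_β) · √((σ₁²+σ₂²)/n)
  = (1.960 + 1.282) · √(35.28/1314)
  = 3.242 · √0.02685
  = 3.242 · 0.1639
  = 0.5312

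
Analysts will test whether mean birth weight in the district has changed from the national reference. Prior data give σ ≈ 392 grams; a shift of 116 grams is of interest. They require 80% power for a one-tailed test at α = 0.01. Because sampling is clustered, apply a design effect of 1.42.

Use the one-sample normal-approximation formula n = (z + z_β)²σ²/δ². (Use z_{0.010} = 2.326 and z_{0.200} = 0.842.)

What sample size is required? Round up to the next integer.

n = (z_α + z_β)² · σ² / δ²
  = (2.326 + 0.842)² · 392² / 116²
  = 10.0362 · 153664 / 13456
  = 114.61
Design effect: 1.42 × 114.61 = 162.75.
Round up → n = 163.

n = 163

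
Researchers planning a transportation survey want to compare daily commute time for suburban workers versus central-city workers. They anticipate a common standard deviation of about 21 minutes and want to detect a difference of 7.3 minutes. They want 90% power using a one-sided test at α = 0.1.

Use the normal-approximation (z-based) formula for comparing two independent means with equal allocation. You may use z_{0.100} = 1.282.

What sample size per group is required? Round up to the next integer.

n = (z_α + z_β)² · (σ₁² + σ₂²) / δ²
  = (1.282 + 1.282)² · (2·21² = 882) / 7.3²
  = 6.5741 · 882 / 53.29
  = 108.81
Round up → n = 109 per group.

n = 109 per group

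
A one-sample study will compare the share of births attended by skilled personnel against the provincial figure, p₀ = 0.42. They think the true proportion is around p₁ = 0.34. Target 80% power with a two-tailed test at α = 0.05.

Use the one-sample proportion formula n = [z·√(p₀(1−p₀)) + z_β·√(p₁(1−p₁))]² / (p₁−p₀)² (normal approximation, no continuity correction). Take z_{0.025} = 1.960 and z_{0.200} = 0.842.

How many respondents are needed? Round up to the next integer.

n = 292

n = [z_{α/2}·√(p₀q₀) + z_β·√(p₁q₁)]² / (p₁ − p₀)²
  = [1.960·√(0.42·0.58) + 0.842·√(0.34·0.66)]² / (-0.08)²
  = [1.960·0.4936 + 0.842·0.4737]² / 0.0064
  = [1.3662]² / 0.0064
  = 291.66
Round up → n = 292.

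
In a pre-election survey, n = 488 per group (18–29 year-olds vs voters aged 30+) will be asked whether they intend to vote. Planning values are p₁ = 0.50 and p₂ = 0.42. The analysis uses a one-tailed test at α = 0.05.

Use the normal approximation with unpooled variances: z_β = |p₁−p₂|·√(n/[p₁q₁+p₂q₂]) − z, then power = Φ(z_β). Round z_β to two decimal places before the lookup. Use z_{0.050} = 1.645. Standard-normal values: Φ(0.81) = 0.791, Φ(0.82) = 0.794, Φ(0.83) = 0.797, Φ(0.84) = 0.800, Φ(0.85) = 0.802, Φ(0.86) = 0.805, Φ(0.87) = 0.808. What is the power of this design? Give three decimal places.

Power ≈ 0.808

z_β = |p₁−p₂|·√(n/[p₁q₁+p₂q₂]) − z_α
    = 0.08 · √(488/0.4936) − 1.645
    = 0.08 · 31.4429 − 1.645
    = 2.5154 − 1.645 = 0.8704 → 0.87
Power = Φ(0.87) = 0.808.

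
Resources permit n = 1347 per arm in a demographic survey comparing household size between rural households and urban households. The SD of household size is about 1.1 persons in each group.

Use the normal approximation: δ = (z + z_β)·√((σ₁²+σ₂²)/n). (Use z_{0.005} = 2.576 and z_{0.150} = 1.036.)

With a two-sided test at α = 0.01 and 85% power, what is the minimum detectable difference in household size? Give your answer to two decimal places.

Minimum detectable difference ≈ 0.15 persons

δ = (z_{α/2} + z_β) · √((σ₁²+σ₂²)/n)
  = (2.576 + 1.036) · √(2.42/1347)
  = 3.612 · √0.0018
  = 3.612 · 0.0424
  = 0.1531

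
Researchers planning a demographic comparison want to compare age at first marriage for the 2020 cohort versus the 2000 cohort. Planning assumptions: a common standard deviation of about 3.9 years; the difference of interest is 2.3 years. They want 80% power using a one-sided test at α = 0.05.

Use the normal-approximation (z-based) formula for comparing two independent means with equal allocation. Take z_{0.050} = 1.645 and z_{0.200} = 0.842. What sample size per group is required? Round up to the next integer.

n = (z_α + z_β)² · (σ₁² + σ₂²) / δ²
  = (1.645 + 0.842)² · (2·3.9² = 30.42) / 2.3²
  = 6.1852 · 30.42 / 5.29
  = 35.57
Round up → n = 36 per group.

n = 36 per group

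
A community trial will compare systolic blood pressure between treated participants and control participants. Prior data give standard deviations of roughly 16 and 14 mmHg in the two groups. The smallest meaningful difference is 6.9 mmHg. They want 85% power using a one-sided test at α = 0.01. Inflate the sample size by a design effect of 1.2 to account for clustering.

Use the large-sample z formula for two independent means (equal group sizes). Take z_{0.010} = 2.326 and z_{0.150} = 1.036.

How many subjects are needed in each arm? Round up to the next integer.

n = (z_α + z_β)² · (σ₁² + σ₂²) / δ²
  = (2.326 + 1.036)² · (16² + 14² = 452) / 6.9²
  = 11.3030 · 452 / 47.61
  = 107.31
Design effect: 1.2 × 107.31 = 128.77.
Round up → n = 129 per group.

n = 129 per group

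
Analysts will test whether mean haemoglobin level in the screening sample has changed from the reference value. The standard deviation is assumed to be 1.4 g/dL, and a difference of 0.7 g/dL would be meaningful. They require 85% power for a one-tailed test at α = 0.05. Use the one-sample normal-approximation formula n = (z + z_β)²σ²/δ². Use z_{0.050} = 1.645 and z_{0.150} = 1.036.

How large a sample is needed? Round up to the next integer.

n = 29

n = (z_α + z_β)² · σ² / δ²
  = (1.645 + 1.036)² · 1.4² / 0.7²
  = 7.1878 · 1.96 / 0.49
  = 28.75
Round up → n = 29.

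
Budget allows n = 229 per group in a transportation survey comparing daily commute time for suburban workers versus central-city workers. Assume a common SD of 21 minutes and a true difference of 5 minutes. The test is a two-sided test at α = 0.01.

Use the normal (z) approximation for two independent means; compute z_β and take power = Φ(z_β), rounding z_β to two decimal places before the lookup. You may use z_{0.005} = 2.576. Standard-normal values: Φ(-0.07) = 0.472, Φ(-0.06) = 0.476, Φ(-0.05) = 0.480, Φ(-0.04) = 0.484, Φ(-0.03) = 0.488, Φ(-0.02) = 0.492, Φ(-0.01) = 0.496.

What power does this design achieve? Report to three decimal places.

z_β = δ·√(n/(σ₁²+σ₂²)) − z_{α/2}
    = 5 · √(229/882) − 2.576
    = 5 · 0.50955 − 2.576
    = 2.5477 − 2.576 = -0.0283 → -0.03
Power = Φ(-0.03) = 0.488.

Power ≈ 0.488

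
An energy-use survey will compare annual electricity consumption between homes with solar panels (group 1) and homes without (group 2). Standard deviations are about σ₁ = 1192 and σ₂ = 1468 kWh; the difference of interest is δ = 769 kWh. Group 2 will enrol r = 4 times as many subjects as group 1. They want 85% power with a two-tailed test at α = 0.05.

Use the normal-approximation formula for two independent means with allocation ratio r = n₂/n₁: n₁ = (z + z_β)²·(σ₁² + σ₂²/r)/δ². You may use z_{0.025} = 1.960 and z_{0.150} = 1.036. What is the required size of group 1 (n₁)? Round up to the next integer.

n₁ = 30

n₁ = (z_{α/2} + z_β)² · (σ₁² + σ₂²/r) / δ²
   = (1.960 + 1.036)² · (1192² + 1468²/4) / 769²
   = 8.9760 · (1420864 + 538756) / 591361
   = 8.9760 · 1959620 / 591361
   = 29.74
Round up → n₁ = 30; n₂ = r·n₁ = 4 × 30 = 120.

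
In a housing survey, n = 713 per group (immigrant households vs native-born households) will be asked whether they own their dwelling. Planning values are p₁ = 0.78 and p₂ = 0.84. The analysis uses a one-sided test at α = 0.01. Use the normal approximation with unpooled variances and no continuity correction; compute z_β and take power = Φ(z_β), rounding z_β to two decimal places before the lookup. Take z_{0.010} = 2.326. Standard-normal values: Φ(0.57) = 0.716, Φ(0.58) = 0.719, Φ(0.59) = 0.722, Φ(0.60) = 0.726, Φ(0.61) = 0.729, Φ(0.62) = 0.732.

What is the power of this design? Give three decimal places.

z_β = |p₁−p₂|·√(n/[p₁q₁+p₂q₂]) − z_α
    = 0.06 · √(713/0.3060) − 2.326
    = 0.06 · 48.2708 − 2.326
    = 2.8962 − 2.326 = 0.5702 → 0.57
Power = Φ(0.57) = 0.716.

Power ≈ 0.716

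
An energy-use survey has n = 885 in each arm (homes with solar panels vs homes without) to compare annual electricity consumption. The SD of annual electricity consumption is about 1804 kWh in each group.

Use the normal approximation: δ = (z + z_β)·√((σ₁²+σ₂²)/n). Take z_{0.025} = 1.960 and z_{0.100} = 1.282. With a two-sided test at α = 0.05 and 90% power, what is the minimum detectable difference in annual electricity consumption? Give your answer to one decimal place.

δ = (z_{α/2} + z_β) · √((σ₁²+σ₂²)/n)
  = (1.960 + 1.282) · √(6508832/885)
  = 3.242 · √7354.6
  = 3.242 · 85.7590
  = 278.0308

Minimum detectable difference ≈ 278.0 kWh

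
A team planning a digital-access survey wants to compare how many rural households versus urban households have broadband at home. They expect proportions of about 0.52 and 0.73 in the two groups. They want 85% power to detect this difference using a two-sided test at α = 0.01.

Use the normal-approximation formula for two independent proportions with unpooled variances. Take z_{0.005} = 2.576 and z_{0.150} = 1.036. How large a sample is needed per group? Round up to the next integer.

n = (z_{α/2} + z_β)² · [p₁(1−p₁) + p₂(1−p₂)] / (p₁ − p₂)²
  = (2.576 + 1.036)² · (0.52·0.48 + 0.73·0.27) / (-0.21)²
  = (3.612)² · (0.2496 + 0.1971) / 0.0441
  = 13.0465 · 0.4467 / 0.0441
  = 132.15
Round up → n = 133 per group.

n = 133 per group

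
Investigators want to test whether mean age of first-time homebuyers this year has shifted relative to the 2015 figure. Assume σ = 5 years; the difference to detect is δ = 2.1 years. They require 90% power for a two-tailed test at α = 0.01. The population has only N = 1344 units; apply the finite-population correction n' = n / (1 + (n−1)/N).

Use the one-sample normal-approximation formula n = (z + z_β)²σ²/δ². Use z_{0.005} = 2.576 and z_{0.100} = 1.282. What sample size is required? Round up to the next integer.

n = (z_{α/2} + z_β)² · σ² / δ²
  = (2.576 + 1.282)² · 5² / 2.1²
  = 14.8842 · 25 / 4.41
  = 84.38
Finite-population correction (N = 1344): 84.38 / (1 + (84.38 − 1)/1344) = 79.45.
Round up → n = 80.

n = 80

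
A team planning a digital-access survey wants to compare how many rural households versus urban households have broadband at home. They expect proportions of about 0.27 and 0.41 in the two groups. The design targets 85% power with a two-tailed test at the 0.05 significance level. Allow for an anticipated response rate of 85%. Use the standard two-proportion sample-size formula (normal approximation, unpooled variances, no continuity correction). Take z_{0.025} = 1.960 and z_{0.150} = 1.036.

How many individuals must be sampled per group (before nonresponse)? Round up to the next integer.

n = (z_{α/2} + z_β)² · [p₁(1−p₁) + p₂(1−p₂)] / (p₁ − p₂)²
  = (1.960 + 1.036)² · (0.27·0.73 + 0.41·0.59) / (-0.14)²
  = (2.996)² · (0.1971 + 0.2419) / 0.0196
  = 8.9760 · 0.4390 / 0.0196
  = 201.04
Adjust for 85% response: 201.04 / 0.85 = 236.52.
Round up → n = 237 per group.

n = 237 per group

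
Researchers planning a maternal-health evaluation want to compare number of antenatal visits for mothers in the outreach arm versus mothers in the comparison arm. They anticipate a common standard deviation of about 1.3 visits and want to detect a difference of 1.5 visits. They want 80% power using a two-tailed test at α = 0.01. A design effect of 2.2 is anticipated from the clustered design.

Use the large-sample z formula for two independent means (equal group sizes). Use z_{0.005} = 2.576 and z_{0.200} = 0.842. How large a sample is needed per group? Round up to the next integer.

n = 39 per group

n = (z_{α/2} + z_β)² · (σ₁² + σ₂²) / δ²
  = (2.576 + 0.842)² · (2·1.3² = 3.38) / 1.5²
  = 11.6827 · 3.38 / 2.25
  = 17.55
Design effect: 2.2 × 17.55 = 38.61.
Round up → n = 39 per group.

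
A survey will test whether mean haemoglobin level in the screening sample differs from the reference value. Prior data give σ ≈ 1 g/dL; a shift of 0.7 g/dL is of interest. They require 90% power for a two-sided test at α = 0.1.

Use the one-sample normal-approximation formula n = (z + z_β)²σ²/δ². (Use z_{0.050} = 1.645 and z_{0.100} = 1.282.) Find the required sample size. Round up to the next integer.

n = (z_{α/2} + z_β)² · σ² / δ²
  = (1.645 + 1.282)² · 1² / 0.7²
  = 8.5673 · 1 / 0.49
  = 17.48
Round up → n = 18.

n = 18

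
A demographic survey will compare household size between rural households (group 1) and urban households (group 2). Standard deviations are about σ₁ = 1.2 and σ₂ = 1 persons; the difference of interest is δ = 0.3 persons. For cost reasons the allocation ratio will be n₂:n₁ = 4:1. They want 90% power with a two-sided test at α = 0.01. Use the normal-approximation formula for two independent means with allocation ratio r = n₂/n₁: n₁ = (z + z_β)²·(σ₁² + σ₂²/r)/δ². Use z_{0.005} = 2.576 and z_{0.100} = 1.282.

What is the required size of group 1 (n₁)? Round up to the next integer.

n₁ = (z_{α/2} + z_β)² · (σ₁² + σ₂²/r) / δ²
   = (2.576 + 1.282)² · (1.2² + 1²/4) / 0.3²
   = 14.8842 · (1.44 + 0.25) / 0.09
   = 14.8842 · 1.69 / 0.09
   = 279.49
Round up → n₁ = 280; n₂ = r·n₁ = 4 × 280 = 1120.

n₁ = 280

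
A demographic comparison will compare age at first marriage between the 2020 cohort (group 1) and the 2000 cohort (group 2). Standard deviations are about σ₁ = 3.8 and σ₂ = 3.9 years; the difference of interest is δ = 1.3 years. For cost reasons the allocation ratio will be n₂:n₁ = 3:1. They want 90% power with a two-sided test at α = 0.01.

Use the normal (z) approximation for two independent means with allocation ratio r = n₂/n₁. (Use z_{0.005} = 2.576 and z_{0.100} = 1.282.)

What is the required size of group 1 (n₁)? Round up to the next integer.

n₁ = (z_{α/2} + z_β)² · (σ₁² + σ₂²/r) / δ²
   = (2.576 + 1.282)² · (3.8² + 3.9²/3) / 1.3²
   = 14.8842 · (14.44 + 5.07) / 1.69
   = 14.8842 · 19.51 / 1.69
   = 171.83
Round up → n₁ = 172; n₂ = r·n₁ = 3 × 172 = 516.

n₁ = 172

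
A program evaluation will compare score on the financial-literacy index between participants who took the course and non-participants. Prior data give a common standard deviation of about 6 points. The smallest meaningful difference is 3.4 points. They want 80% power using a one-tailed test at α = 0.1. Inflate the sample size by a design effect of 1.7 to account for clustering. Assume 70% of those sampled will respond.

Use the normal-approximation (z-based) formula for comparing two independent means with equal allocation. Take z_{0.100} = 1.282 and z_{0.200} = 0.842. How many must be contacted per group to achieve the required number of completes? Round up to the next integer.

n = 69 per group

n = (z_α + z_β)² · (σ₁² + σ₂²) / δ²
  = (1.282 + 0.842)² · (2·6² = 72) / 3.4²
  = 4.5114 · 72 / 11.56
  = 28.10
Design effect: 1.7 × 28.10 = 47.77.
Adjust for 70% response: 47.77 / 0.70 = 68.24.
Round up → n = 69 per group.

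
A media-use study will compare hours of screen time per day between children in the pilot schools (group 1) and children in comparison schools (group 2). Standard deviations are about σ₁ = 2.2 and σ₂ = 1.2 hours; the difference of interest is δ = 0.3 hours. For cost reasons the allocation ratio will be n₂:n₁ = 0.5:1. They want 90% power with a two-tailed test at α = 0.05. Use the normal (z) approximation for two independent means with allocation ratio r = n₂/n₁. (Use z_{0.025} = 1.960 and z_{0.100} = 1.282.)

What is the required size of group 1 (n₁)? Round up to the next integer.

n₁ = (z_{α/2} + z_β)² · (σ₁² + σ₂²/r) / δ²
   = (1.960 + 1.282)² · (2.2² + 1.2²/0.5) / 0.3²
   = 10.5106 · (4.84 + 2.88) / 0.09
   = 10.5106 · 7.72 / 0.09
   = 901.57
Round up → n₁ = 902; n₂ = r·n₁ = 0.5 × 902 = 451.

n₁ = 902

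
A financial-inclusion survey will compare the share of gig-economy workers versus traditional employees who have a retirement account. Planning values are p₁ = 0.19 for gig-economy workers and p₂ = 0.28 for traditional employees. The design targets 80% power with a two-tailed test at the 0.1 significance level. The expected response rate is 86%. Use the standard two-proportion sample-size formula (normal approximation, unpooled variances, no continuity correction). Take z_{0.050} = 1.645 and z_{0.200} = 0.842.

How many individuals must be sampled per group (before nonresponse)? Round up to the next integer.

n = (z_{α/2} + z_β)² · [p₁(1−p₁) + p₂(1−p₂)] / (p₁ − p₂)²
  = (1.645 + 0.842)² · (0.19·0.81 + 0.28·0.72) / (-0.09)²
  = (2.487)² · (0.1539 + 0.2016) / 0.0081
  = 6.1852 · 0.3555 / 0.0081
  = 271.46
Adjust for 86% response: 271.46 / 0.86 = 315.65.
Round up → n = 316 per group.

n = 316 per group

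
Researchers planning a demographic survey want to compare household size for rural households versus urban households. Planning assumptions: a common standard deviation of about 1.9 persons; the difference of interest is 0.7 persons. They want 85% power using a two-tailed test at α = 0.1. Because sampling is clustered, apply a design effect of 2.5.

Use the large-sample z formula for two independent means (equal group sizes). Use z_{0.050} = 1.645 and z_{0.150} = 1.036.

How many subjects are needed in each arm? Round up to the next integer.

n = (z_{α/2} + z_β)² · (σ₁² + σ₂²) / δ²
  = (1.645 + 1.036)² · (2·1.9² = 7.22) / 0.7²
  = 7.1878 · 7.22 / 0.49
  = 105.91
Design effect: 2.5 × 105.91 = 264.77.
Round up → n = 265 per group.

n = 265 per group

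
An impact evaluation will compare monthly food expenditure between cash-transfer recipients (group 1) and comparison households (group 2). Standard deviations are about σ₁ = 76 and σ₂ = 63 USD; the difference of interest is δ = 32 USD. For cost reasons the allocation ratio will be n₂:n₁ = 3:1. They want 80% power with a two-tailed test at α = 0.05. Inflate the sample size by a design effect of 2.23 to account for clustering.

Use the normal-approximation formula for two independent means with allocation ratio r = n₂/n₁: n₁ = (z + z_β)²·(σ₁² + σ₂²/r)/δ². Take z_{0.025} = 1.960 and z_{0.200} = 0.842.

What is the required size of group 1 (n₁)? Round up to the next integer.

n₁ = (z_{α/2} + z_β)² · (σ₁² + σ₂²/r) / δ²
   = (1.960 + 0.842)² · (76² + 63²/3) / 32²
   = 7.8512 · (5776 + 1323) / 1024
   = 7.8512 · 7099 / 1024
   = 54.43
Design effect: 2.23 × 54.43 = 121.38.
Round up → n₁ = 122; n₂ = r·n₁ = 3 × 122 = 366.

n₁ = 122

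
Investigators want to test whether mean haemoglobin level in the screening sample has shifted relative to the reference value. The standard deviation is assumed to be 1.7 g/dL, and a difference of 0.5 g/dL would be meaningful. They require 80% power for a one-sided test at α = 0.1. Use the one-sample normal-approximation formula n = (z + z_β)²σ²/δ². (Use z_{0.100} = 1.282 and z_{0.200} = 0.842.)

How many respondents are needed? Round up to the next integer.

n = 53

n = (z_α + z_β)² · σ² / δ²
  = (1.282 + 0.842)² · 1.7² / 0.5²
  = 4.5114 · 2.89 / 0.25
  = 52.15
Round up → n = 53.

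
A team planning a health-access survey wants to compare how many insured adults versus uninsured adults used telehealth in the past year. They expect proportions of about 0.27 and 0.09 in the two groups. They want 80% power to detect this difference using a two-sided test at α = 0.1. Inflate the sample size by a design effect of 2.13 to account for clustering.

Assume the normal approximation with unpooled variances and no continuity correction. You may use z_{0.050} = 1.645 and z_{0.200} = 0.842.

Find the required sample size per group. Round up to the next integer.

n = 114 per group

n = (z_{α/2} + z_β)² · [p₁(1−p₁) + p₂(1−p₂)] / (p₁ − p₂)²
  = (1.645 + 0.842)² · (0.27·0.73 + 0.09·0.91) / (0.18)²
  = (2.487)² · (0.1971 + 0.0819) / 0.0324
  = 6.1852 · 0.2790 / 0.0324
  = 53.26
Design effect: 2.13 × 53.26 = 113.45.
Round up → n = 114 per group.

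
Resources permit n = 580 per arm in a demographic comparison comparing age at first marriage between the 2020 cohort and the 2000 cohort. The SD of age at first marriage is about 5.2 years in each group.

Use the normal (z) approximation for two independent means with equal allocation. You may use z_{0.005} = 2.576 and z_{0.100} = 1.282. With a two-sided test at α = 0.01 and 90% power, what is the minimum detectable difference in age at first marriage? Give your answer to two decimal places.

Minimum detectable difference ≈ 1.18 years

δ = (z_{α/2} + z_β) · √((σ₁²+σ₂²)/n)
  = (2.576 + 1.282) · √(54.08/580)
  = 3.858 · √0.09324
  = 3.858 · 0.3054
  = 1.1781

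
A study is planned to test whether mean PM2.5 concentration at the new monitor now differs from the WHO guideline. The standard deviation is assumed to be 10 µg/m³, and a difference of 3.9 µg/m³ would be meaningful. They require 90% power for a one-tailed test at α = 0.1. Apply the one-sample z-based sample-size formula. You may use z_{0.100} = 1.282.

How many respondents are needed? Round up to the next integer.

n = 44

n = (z_α + z_β)² · σ² / δ²
  = (1.282 + 1.282)² · 10² / 3.9²
  = 6.5741 · 100 / 15.21
  = 43.22
Round up → n = 44.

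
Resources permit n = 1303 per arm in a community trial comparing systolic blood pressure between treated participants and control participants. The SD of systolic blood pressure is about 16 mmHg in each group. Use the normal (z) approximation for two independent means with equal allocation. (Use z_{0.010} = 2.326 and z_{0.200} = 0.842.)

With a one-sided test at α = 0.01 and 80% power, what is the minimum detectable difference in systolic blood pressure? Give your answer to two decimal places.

Minimum detectable difference ≈ 1.99 mmHg

δ = (z_α + z_β) · √((σ₁²+σ₂²)/n)
  = (2.326 + 0.842) · √(512/1303)
  = 3.168 · √0.39294
  = 3.168 · 0.6268
  = 1.9859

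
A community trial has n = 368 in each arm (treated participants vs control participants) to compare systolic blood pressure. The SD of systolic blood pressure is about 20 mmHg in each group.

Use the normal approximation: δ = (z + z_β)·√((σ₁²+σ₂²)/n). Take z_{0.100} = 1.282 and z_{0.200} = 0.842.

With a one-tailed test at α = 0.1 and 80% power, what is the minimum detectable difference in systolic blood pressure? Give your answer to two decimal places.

Minimum detectable difference ≈ 3.13 mmHg

δ = (z_α + z_β) · √((σ₁²+σ₂²)/n)
  = (1.282 + 0.842) · √(800/368)
  = 2.124 · √2.1739
  = 2.124 · 1.4744
  = 3.1317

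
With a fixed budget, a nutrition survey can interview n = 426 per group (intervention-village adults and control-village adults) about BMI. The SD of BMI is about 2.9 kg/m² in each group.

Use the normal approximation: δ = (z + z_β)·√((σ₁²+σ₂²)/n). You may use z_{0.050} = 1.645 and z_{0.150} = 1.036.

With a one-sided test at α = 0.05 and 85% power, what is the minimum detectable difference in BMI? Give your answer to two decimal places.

δ = (z_α + z_β) · √((σ₁²+σ₂²)/n)
  = (1.645 + 1.036) · √(16.82/426)
  = 2.681 · √0.03948
  = 2.681 · 0.1987
  = 0.5327

Minimum detectable difference ≈ 0.53 kg/m²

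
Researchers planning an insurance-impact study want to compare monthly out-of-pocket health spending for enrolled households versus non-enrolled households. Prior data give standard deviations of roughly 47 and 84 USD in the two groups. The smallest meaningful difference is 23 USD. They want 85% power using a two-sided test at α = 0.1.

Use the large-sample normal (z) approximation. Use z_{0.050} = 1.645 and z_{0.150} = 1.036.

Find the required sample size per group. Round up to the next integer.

n = 126 per group

n = (z_{α/2} + z_β)² · (σ₁² + σ₂²) / δ²
  = (1.645 + 1.036)² · (47² + 84² = 9265) / 23²
  = 7.1878 · 9265 / 529
  = 125.89
Round up → n = 126 per group.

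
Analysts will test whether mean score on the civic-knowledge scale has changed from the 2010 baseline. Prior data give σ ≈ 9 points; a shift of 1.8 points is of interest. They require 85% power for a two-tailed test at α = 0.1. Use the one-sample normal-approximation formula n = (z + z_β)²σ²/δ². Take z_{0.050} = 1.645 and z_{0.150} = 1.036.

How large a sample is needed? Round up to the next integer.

n = (z_{α/2} + z_β)² · σ² / δ²
  = (1.645 + 1.036)² · 9² / 1.8²
  = 7.1878 · 81 / 3.24
  = 179.69
Round up → n = 180.

n = 180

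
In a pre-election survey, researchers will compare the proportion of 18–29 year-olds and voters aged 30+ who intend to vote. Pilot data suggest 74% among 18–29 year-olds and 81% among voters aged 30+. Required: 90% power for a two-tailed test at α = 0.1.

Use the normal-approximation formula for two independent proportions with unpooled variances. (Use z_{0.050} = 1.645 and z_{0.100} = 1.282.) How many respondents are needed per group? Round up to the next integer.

n = 606 per group

n = (z_{α/2} + z_β)² · [p₁(1−p₁) + p₂(1−p₂)] / (p₁ − p₂)²
  = (1.645 + 1.282)² · (0.74·0.26 + 0.81·0.19) / (-0.07)²
  = (2.927)² · (0.1924 + 0.1539) / 0.0049
  = 8.5673 · 0.3463 / 0.0049
  = 605.48
Round up → n = 606 per group.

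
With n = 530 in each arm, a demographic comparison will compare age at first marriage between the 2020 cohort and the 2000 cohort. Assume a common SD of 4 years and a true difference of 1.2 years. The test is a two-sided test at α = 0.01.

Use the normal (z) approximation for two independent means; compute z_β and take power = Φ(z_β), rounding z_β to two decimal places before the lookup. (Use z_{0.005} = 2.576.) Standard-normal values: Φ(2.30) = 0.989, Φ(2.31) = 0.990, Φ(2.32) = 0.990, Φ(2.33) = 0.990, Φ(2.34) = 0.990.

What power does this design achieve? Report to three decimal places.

Power ≈ 0.990

z_β = δ·√(n/(σ₁²+σ₂²)) − z_{α/2}
    = 1.2 · √(530/32) − 2.576
    = 1.2 · 4.06971 − 2.576
    = 4.8836 − 2.576 = 2.3076 → 2.31
Power = Φ(2.31) = 0.990.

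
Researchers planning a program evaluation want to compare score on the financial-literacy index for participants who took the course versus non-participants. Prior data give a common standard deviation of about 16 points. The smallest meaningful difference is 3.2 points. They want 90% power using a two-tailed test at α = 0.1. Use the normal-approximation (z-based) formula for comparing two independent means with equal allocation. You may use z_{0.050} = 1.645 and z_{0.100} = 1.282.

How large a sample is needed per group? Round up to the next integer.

n = 429 per group

n = (z_{α/2} + z_β)² · (σ₁² + σ₂²) / δ²
  = (1.645 + 1.282)² · (2·16² = 512) / 3.2²
  = 8.5673 · 512 / 10.24
  = 428.37
Round up → n = 429 per group.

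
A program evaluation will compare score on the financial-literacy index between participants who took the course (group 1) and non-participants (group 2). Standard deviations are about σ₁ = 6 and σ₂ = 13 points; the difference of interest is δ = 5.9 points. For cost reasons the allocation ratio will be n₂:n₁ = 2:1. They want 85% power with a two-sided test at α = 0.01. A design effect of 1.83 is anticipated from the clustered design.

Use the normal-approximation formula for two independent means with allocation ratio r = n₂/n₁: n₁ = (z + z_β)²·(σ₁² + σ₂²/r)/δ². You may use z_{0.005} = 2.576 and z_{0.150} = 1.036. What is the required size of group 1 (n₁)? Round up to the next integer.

n₁ = (z_{α/2} + z_β)² · (σ₁² + σ₂²/r) / δ²
   = (2.576 + 1.036)² · (6² + 13²/2) / 5.9²
   = 13.0465 · (36 + 84.5) / 34.81
   = 13.0465 · 120.5 / 34.81
   = 45.16
Design effect: 1.83 × 45.16 = 82.65.
Round up → n₁ = 83; n₂ = r·n₁ = 2 × 83 = 166.

n₁ = 83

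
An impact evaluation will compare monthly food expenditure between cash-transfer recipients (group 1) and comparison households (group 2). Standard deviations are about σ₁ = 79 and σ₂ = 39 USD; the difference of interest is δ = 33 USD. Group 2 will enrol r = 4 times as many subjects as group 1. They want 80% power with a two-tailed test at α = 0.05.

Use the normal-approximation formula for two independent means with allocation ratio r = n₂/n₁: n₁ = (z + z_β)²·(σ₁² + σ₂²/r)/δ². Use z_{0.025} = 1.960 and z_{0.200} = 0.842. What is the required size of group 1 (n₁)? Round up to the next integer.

n₁ = 48

n₁ = (z_{α/2} + z_β)² · (σ₁² + σ₂²/r) / δ²
   = (1.960 + 0.842)² · (79² + 39²/4) / 33²
   = 7.8512 · (6241 + 380.25) / 1089
   = 7.8512 · 6621.2 / 1089
   = 47.74
Round up → n₁ = 48; n₂ = r·n₁ = 4 × 48 = 192.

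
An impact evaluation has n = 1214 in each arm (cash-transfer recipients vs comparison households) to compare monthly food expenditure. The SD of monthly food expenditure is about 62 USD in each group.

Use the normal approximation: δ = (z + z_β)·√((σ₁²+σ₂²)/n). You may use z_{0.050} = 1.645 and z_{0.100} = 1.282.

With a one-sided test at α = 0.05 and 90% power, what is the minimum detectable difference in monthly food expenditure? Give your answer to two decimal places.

δ = (z_α + z_β) · √((σ₁²+σ₂²)/n)
  = (1.645 + 1.282) · √(7688/1214)
  = 2.927 · √6.3328
  = 2.927 · 2.5165
  = 7.3658

Minimum detectable difference ≈ 7.37 USD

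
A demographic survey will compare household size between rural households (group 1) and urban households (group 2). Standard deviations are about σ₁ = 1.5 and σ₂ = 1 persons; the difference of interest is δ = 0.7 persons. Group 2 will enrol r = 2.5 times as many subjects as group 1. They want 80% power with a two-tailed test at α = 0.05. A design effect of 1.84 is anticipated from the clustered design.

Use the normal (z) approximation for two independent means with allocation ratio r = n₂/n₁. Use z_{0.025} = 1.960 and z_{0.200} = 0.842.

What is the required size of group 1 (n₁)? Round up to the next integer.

n₁ = (z_{α/2} + z_β)² · (σ₁² + σ₂²/r) / δ²
   = (1.960 + 0.842)² · (1.5² + 1²/2.5) / 0.7²
   = 7.8512 · (2.25 + 0.4) / 0.49
   = 7.8512 · 2.65 / 0.49
   = 42.46
Design effect: 1.84 × 42.46 = 78.13.
Round up → n₁ = 79; n₂ = r·n₁ = 2.5 × 79 = 198.

n₁ = 79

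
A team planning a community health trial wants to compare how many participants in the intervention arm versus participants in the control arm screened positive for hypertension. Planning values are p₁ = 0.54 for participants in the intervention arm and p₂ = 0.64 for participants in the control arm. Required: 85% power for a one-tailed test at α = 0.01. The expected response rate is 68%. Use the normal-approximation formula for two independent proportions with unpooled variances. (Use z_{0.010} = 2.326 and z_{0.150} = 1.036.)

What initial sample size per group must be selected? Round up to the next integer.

n = 796 per group

n = (z_α + z_β)² · [p₁(1−p₁) + p₂(1−p₂)] / (p₁ − p₂)²
  = (2.326 + 1.036)² · (0.54·0.46 + 0.64·0.36) / (-0.10)²
  = (3.362)² · (0.2484 + 0.2304) / 0.0100
  = 11.3030 · 0.4788 / 0.0100
  = 541.19
Adjust for 68% response: 541.19 / 0.68 = 795.87.
Round up → n = 796 per group.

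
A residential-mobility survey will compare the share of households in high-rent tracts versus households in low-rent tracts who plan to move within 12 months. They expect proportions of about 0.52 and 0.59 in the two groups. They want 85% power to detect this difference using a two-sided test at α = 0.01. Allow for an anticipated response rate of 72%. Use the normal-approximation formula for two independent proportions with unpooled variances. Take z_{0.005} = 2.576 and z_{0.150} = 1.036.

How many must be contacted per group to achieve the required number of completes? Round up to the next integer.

n = 1818 per group

n = (z_{α/2} + z_β)² · [p₁(1−p₁) + p₂(1−p₂)] / (p₁ − p₂)²
  = (2.576 + 1.036)² · (0.52·0.48 + 0.59·0.41) / (-0.07)²
  = (3.612)² · (0.2496 + 0.2419) / 0.0049
  = 13.0465 · 0.4915 / 0.0049
  = 1308.65
Adjust for 72% response: 1308.65 / 0.72 = 1817.57.
Round up → n = 1818 per group.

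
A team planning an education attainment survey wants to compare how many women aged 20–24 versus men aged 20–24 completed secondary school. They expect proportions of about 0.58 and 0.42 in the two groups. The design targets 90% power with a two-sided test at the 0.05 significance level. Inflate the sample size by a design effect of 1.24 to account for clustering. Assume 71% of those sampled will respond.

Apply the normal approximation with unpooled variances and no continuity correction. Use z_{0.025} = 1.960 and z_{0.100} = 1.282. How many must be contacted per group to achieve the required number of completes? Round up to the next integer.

n = 350 per group

n = (z_{α/2} + z_β)² · [p₁(1−p₁) + p₂(1−p₂)] / (p₁ − p₂)²
  = (1.960 + 1.282)² · (0.58·0.42 + 0.42·0.58) / (0.16)²
  = (3.242)² · (0.2436 + 0.2436) / 0.0256
  = 10.5106 · 0.4872 / 0.0256
  = 200.03
Design effect: 1.24 × 200.03 = 248.04.
Adjust for 71% response: 248.04 / 0.71 = 349.35.
Round up → n = 350 per group.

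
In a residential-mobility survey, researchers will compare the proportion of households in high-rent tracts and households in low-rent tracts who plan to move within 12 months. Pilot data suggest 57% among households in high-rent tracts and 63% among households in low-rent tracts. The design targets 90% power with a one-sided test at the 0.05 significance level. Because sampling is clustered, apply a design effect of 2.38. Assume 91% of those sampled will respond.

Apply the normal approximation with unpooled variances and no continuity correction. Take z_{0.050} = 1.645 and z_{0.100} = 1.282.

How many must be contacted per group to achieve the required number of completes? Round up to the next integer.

n = 2977 per group

n = (z_α + z_β)² · [p₁(1−p₁) + p₂(1−p₂)] / (p₁ − p₂)²
  = (1.645 + 1.282)² · (0.57·0.43 + 0.63·0.37) / (-0.06)²
  = (2.927)² · (0.2451 + 0.2331) / 0.0036
  = 8.5673 · 0.4782 / 0.0036
  = 1138.03
Design effect: 2.38 × 1138.03 = 2708.50.
Adjust for 91% response: 2708.50 / 0.91 = 2976.38.
Round up → n = 2977 per group.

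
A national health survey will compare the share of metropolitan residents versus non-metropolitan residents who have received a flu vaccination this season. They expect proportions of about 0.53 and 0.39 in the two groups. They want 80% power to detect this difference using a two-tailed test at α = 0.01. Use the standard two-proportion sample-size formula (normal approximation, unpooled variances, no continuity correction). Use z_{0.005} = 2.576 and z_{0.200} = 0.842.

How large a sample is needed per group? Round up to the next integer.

n = 291 per group

n = (z_{α/2} + z_β)² · [p₁(1−p₁) + p₂(1−p₂)] / (p₁ − p₂)²
  = (2.576 + 0.842)² · (0.53·0.47 + 0.39·0.61) / (0.14)²
  = (3.418)² · (0.2491 + 0.2379) / 0.0196
  = 11.6827 · 0.4870 / 0.0196
  = 290.28
Round up → n = 291 per group.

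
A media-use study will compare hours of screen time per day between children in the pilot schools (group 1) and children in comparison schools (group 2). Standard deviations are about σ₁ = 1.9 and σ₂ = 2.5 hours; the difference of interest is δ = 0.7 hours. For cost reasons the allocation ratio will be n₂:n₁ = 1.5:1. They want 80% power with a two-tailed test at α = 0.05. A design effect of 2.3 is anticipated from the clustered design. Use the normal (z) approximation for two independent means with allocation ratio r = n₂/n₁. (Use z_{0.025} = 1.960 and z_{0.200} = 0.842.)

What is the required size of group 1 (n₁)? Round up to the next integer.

n₁ = 287

n₁ = (z_{α/2} + z_β)² · (σ₁² + σ₂²/r) / δ²
   = (1.960 + 0.842)² · (1.9² + 2.5²/1.5) / 0.7²
   = 7.8512 · (3.61 + 4.1667) / 0.49
   = 7.8512 · 7.7767 / 0.49
   = 124.60
Design effect: 2.3 × 124.60 = 286.59.
Round up → n₁ = 287; n₂ = r·n₁ = 1.5 × 287 = 431.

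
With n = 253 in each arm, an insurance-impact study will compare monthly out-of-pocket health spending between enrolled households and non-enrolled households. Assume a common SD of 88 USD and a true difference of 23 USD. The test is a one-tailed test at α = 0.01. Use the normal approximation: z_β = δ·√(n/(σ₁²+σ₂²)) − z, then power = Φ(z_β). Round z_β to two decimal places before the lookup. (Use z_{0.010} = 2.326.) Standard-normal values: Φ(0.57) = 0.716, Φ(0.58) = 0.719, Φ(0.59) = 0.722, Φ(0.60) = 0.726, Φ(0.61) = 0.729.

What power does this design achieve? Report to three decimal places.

z_β = δ·√(n/(σ₁²+σ₂²)) − z_α
    = 23 · √(253/15488) − 2.326
    = 23 · 0.12781 − 2.326
    = 2.9396 − 2.326 = 0.6136 → 0.61
Power = Φ(0.61) = 0.729.

Power ≈ 0.729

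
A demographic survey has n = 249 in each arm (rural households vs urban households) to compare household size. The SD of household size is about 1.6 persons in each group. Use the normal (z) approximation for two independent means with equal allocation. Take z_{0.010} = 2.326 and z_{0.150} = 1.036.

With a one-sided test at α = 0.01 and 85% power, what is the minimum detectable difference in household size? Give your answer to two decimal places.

δ = (z_α + z_β) · √((σ₁²+σ₂²)/n)
  = (2.326 + 1.036) · √(5.12/249)
  = 3.362 · √0.02056
  = 3.362 · 0.1434
  = 0.4821

Minimum detectable difference ≈ 0.48 persons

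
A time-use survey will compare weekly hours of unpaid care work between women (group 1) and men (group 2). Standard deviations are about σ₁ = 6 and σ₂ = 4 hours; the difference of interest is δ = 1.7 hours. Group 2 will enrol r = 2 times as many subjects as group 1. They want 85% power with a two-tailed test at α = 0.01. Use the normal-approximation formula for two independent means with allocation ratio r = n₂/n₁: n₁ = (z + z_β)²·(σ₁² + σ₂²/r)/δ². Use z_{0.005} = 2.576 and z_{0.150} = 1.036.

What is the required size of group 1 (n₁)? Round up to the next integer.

n₁ = 199

n₁ = (z_{α/2} + z_β)² · (σ₁² + σ₂²/r) / δ²
   = (2.576 + 1.036)² · (6² + 4²/2) / 1.7²
   = 13.0465 · (36 + 8) / 2.89
   = 13.0465 · 44 / 2.89
   = 198.63
Round up → n₁ = 199; n₂ = r·n₁ = 2 × 199 = 398.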